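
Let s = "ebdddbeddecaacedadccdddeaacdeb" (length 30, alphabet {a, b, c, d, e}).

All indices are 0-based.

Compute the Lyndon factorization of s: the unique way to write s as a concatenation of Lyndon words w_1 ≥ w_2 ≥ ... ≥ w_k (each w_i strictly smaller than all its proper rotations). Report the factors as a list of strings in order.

emit factor 1: 'e' (i=0, period=1)
emit factor 2: 'bdddbeddec' (i=1, period=10)
emit factor 3: 'aacedadccddde' (i=11, period=13)
emit factor 4: 'aacdeb' (i=24, period=6)

["e", "bdddbeddec", "aacedadccddde", "aacdeb"]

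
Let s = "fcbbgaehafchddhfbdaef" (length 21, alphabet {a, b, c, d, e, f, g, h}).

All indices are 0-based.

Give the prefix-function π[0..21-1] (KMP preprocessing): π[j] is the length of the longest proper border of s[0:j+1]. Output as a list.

π[0] = 0
j=1 s[j]='c': π[1]=0 (border '')
j=2 s[j]='b': π[2]=0 (border '')
j=3 s[j]='b': π[3]=0 (border '')
j=4 s[j]='g': π[4]=0 (border '')
j=5 s[j]='a': π[5]=0 (border '')
j=6 s[j]='e': π[6]=0 (border '')
j=7 s[j]='h': π[7]=0 (border '')
j=8 s[j]='a': π[8]=0 (border '')
j=9 s[j]='f': π[9]=1 (border 'f')
j=10 s[j]='c': π[10]=2 (border 'fc')
j=11 s[j]='h': k: 2→0; π[11]=0 (border '')
j=12 s[j]='d': π[12]=0 (border '')
j=13 s[j]='d': π[13]=0 (border '')
j=14 s[j]='h': π[14]=0 (border '')
j=15 s[j]='f': π[15]=1 (border 'f')
j=16 s[j]='b': k: 1→0; π[16]=0 (border '')
j=17 s[j]='d': π[17]=0 (border '')
j=18 s[j]='a': π[18]=0 (border '')
j=19 s[j]='e': π[19]=0 (border '')
j=20 s[j]='f': π[20]=1 (border 'f')

[0, 0, 0, 0, 0, 0, 0, 0, 0, 1, 2, 0, 0, 0, 0, 1, 0, 0, 0, 0, 1]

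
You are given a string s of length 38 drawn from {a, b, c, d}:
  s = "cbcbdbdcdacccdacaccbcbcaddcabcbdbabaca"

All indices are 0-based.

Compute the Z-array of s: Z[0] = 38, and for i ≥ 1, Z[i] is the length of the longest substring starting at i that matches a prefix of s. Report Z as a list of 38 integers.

Z[0]=38
i=1: outside box; Z[1]=0
i=2: outside box; Z[2]=2 scan→box=[2,4)
i=3: min(r-i=1, Z[1]=0)=0; Z[3]=0
i=4: outside box; Z[4]=0
i=5: outside box; Z[5]=0
i=6: outside box; Z[6]=0
i=7: outside box; Z[7]=1 scan→box=[7,8)
i=8: outside box; Z[8]=0
i=9: outside box; Z[9]=0
i=10: outside box; Z[10]=1 scan→box=[10,11)
i=11: outside box; Z[11]=1 scan→box=[11,12)
i=12: outside box; Z[12]=1 scan→box=[12,13)
i=13: outside box; Z[13]=0
i=14: outside box; Z[14]=0
i=15: outside box; Z[15]=1 scan→box=[15,16)
i=16: outside box; Z[16]=0
i=17: outside box; Z[17]=1 scan→box=[17,18)
i=18: outside box; Z[18]=4 scan→box=[18,22)
i=19: min(r-i=3, Z[1]=0)=0; Z[19]=0
i=20: min(r-i=2, Z[2]=2)=2; Z[20]=3 scan→box=[20,23)
i=21: min(r-i=2, Z[1]=0)=0; Z[21]=0
i=22: min(r-i=1, Z[2]=2)=1; Z[22]=1
i=23: outside box; Z[23]=0
i=24: outside box; Z[24]=0
i=25: outside box; Z[25]=0
i=26: outside box; Z[26]=1 scan→box=[26,27)
i=27: outside box; Z[27]=0
i=28: outside box; Z[28]=0
i=29: outside box; Z[29]=2 scan→box=[29,31)
i=30: min(r-i=1, Z[1]=0)=0; Z[30]=0
i=31: outside box; Z[31]=0
i=32: outside box; Z[32]=0
i=33: outside box; Z[33]=0
i=34: outside box; Z[34]=0
i=35: outside box; Z[35]=0
i=36: outside box; Z[36]=1 scan→box=[36,37)
i=37: outside box; Z[37]=0

[38, 0, 2, 0, 0, 0, 0, 1, 0, 0, 1, 1, 1, 0, 0, 1, 0, 1, 4, 0, 3, 0, 1, 0, 0, 0, 1, 0, 0, 2, 0, 0, 0, 0, 0, 0, 1, 0]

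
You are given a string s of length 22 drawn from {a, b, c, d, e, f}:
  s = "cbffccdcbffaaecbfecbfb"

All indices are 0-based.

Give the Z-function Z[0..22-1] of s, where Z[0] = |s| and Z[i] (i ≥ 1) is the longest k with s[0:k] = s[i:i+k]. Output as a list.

Z[0]=22
i=1: i≥r, start 0; Z[1]=0
i=2: i≥r, start 0; Z[2]=0
i=3: i≥r, start 0; Z[3]=0
i=4: i≥r, start 0; Z[4]=1 scan→box=[4,5)
i=5: i≥r, start 0; Z[5]=1 scan→box=[5,6)
i=6: i≥r, start 0; Z[6]=0
i=7: i≥r, start 0; Z[7]=4 scan→box=[7,11)
i=8: min(r-i=3, Z[1]=0)=0; Z[8]=0
i=9: min(r-i=2, Z[2]=0)=0; Z[9]=0
i=10: min(r-i=1, Z[3]=0)=0; Z[10]=0
i=11: i≥r, start 0; Z[11]=0
i=12: i≥r, start 0; Z[12]=0
i=13: i≥r, start 0; Z[13]=0
i=14: i≥r, start 0; Z[14]=3 scan→box=[14,17)
i=15: min(r-i=2, Z[1]=0)=0; Z[15]=0
i=16: min(r-i=1, Z[2]=0)=0; Z[16]=0
i=17: i≥r, start 0; Z[17]=0
i=18: i≥r, start 0; Z[18]=3 scan→box=[18,21)
i=19: min(r-i=2, Z[1]=0)=0; Z[19]=0
i=20: min(r-i=1, Z[2]=0)=0; Z[20]=0
i=21: i≥r, start 0; Z[21]=0

[22, 0, 0, 0, 1, 1, 0, 4, 0, 0, 0, 0, 0, 0, 3, 0, 0, 0, 3, 0, 0, 0]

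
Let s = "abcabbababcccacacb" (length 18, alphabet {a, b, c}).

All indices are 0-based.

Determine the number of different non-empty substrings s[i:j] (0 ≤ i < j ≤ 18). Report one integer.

144

sorted suffixes:
  #0 SA[0]=6  'ababcccacacb'
  #1 SA[1]=3  'abbababcccacacb'
  #2 SA[2]=0  'abcabbababcccacacb'
  #3 SA[3]=8  'abcccacacb'
  #4 SA[4]=13  'acacb'
  #5 SA[5]=15  'acb'
  #6 SA[6]=17  'b'
  #7 SA[7]=5  'bababcccacacb'
  #8 SA[8]=7  'babcccacacb'
  #9 SA[9]=4  'bbababcccacacb'
  #10 SA[10]=1  'bcabbababcccacacb'
  #11 SA[11]=9  'bcccacacb'
  #12 SA[12]=2  'cabbababcccacacb'
  #13 SA[13]=12  'cacacb'
  #14 SA[14]=14  'cacb'
  #15 SA[15]=16  'cb'
  #16 SA[16]=11  'ccacacb'
  #17 SA[17]=10  'cccacacb'

SA = [6, 3, 0, 8, 13, 15, 17, 5, 7, 4, 1, 9, 2, 12, 14, 16, 11, 10]
i: (SA[i-1],SA[i]) lcp shared
  1: (6,3) 2 'ab'
  2: (3,0) 2 'ab'
  3: (0,8) 3 'abc'
  4: (8,13) 1 'a'
  5: (13,15) 2 'ac'
  6: (15,17) 0 ''
  7: (17,5) 1 'b'
  8: (5,7) 3 'bab'
  9: (7,4) 1 'b'
  10: (4,1) 1 'b'
  11: (1,9) 2 'bc'
  12: (9,2) 0 ''
  13: (2,12) 2 'ca'
  14: (12,14) 3 'cac'
  15: (14,16) 1 'c'
  16: (16,11) 1 'c'
  17: (11,10) 2 'cc'

n(n+1)/2 = 18·19/2 = 171
Σ LCP = 0 + 2 + 2 + 3 + 1 + 2 + 0 + 1 + 3 + 1 + 1 + 2 + 0 + 2 + 3 + 1 + 1 + 2 = 27
distinct = 171 − 27 = 144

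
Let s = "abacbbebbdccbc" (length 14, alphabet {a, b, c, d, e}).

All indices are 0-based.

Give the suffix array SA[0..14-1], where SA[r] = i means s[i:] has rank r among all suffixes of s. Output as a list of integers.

[0, 2, 1, 7, 4, 12, 8, 5, 13, 3, 11, 10, 9, 6]

sorted suffixes:
  #0 SA[0]=0  'abacbbebbdccbc'
  #1 SA[1]=2  'acbbebbdccbc'
  #2 SA[2]=1  'bacbbebbdccbc'
  #3 SA[3]=7  'bbdccbc'
  #4 SA[4]=4  'bbebbdccbc'
  #5 SA[5]=12  'bc'
  #6 SA[6]=8  'bdccbc'
  #7 SA[7]=5  'bebbdccbc'
  #8 SA[8]=13  'c'
  #9 SA[9]=3  'cbbebbdccbc'
  #10 SA[10]=11  'cbc'
  #11 SA[11]=10  'ccbc'
  #12 SA[12]=9  'dccbc'
  #13 SA[13]=6  'ebbdccbc'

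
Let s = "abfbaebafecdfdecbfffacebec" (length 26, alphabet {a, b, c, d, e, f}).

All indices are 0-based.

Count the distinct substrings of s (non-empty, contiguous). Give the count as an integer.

sorted suffixes:
  #0 SA[0]=0  'abfbaebafecdfdecbfffacebec'
  #1 SA[1]=20  'acebec'
  #2 SA[2]=4  'aebafecdfdecbfffacebec'
  #3 SA[3]=7  'afecdfdecbfffacebec'
  #4 SA[4]=3  'baebafecdfdecbfffacebec'
  #5 SA[5]=6  'bafecdfdecbfffacebec'
  #6 SA[6]=23  'bec'
  #7 SA[7]=1  'bfbaebafecdfdecbfffacebec'
  #8 SA[8]=16  'bfffacebec'
  #9 SA[9]=25  'c'
  #10 SA[10]=15  'cbfffacebec'
  #11 SA[11]=10  'cdfdecbfffacebec'
  #12 SA[12]=21  'cebec'
  #13 SA[13]=13  'decbfffacebec'
  #14 SA[14]=11  'dfdecbfffacebec'
  #15 SA[15]=5  'ebafecdfdecbfffacebec'
  #16 SA[16]=22  'ebec'
  #17 SA[17]=24  'ec'
  #18 SA[18]=14  'ecbfffacebec'
  #19 SA[19]=9  'ecdfdecbfffacebec'
  #20 SA[20]=19  'facebec'
  #21 SA[21]=2  'fbaebafecdfdecbfffacebec'
  #22 SA[22]=12  'fdecbfffacebec'
  #23 SA[23]=8  'fecdfdecbfffacebec'
  #24 SA[24]=18  'ffacebec'
  #25 SA[25]=17  'fffacebec'

SA = [0, 20, 4, 7, 3, 6, 23, 1, 16, 25, 15, 10, 21, 13, 11, 5, 22, 24, 14, 9, 19, 2, 12, 8, 18, 17]
i: (SA[i-1],SA[i]) lcp shared
  1: (0,20) 1 'a'
  2: (20,4) 1 'a'
  3: (4,7) 1 'a'
  4: (7,3) 0 ''
  5: (3,6) 2 'ba'
  6: (6,23) 1 'b'
  7: (23,1) 1 'b'
  8: (1,16) 2 'bf'
  9: (16,25) 0 ''
  10: (25,15) 1 'c'
  11: (15,10) 1 'c'
  12: (10,21) 1 'c'
  13: (21,13) 0 ''
  14: (13,11) 1 'd'
  15: (11,5) 0 ''
  16: (5,22) 2 'eb'
  17: (22,24) 1 'e'
  18: (24,14) 2 'ec'
  19: (14,9) 2 'ec'
  20: (9,19) 0 ''
  21: (19,2) 1 'f'
  22: (2,12) 1 'f'
  23: (12,8) 1 'f'
  24: (8,18) 1 'f'
  25: (18,17) 2 'ff'

n(n+1)/2 = 26·27/2 = 351
Σ LCP = 0 + 1 + 1 + 1 + 0 + 2 + 1 + 1 + 2 + 0 + 1 + 1 + 1 + 0 + 1 + 0 + 2 + 1 + 2 + 2 + 0 + 1 + 1 + 1 + 1 + 2 = 26
distinct = 351 − 26 = 325

325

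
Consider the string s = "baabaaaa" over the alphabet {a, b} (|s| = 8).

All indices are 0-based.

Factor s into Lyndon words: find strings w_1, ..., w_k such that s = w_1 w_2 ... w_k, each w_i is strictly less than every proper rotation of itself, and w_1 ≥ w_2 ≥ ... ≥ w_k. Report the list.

["b", "aab", "a", "a", "a", "a"]

emit factor 1: 'b' (i=0, period=1)
emit factor 2: 'aab' (i=1, period=3)
emit factor 3: 'a' (i=4, period=1)
emit factor 4: 'a' (i=5, period=1)
emit factor 5: 'a' (i=6, period=1)
emit factor 6: 'a' (i=7, period=1)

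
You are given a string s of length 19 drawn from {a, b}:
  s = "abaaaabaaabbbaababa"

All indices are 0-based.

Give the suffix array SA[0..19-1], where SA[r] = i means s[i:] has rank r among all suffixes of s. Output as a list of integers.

sorted suffixes:
  #0 SA[0]=18  'a'
  #1 SA[1]=2  'aaaabaaabbbaababa'
  #2 SA[2]=3  'aaabaaabbbaababa'
  #3 SA[3]=7  'aaabbbaababa'
  #4 SA[4]=4  'aabaaabbbaababa'
  #5 SA[5]=13  'aababa'
  #6 SA[6]=8  'aabbbaababa'
  #7 SA[7]=16  'aba'
  #8 SA[8]=0  'abaaaabaaabbbaababa'
  #9 SA[9]=5  'abaaabbbaababa'
  #10 SA[10]=14  'ababa'
  #11 SA[11]=9  'abbbaababa'
  #12 SA[12]=17  'ba'
  #13 SA[13]=1  'baaaabaaabbbaababa'
  #14 SA[14]=6  'baaabbbaababa'
  #15 SA[15]=12  'baababa'
  #16 SA[16]=15  'baba'
  #17 SA[17]=11  'bbaababa'
  #18 SA[18]=10  'bbbaababa'

[18, 2, 3, 7, 4, 13, 8, 16, 0, 5, 14, 9, 17, 1, 6, 12, 15, 11, 10]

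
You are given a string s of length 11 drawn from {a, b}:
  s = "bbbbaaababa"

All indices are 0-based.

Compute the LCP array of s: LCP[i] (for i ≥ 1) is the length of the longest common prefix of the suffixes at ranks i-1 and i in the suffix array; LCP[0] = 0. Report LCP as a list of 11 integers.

sorted suffixes:
  #0 SA[0]=10  'a'
  #1 SA[1]=4  'aaababa'
  #2 SA[2]=5  'aababa'
  #3 SA[3]=8  'aba'
  #4 SA[4]=6  'ababa'
  #5 SA[5]=9  'ba'
  #6 SA[6]=3  'baaababa'
  #7 SA[7]=7  'baba'
  #8 SA[8]=2  'bbaaababa'
  #9 SA[9]=1  'bbbaaababa'
  #10 SA[10]=0  'bbbbaaababa'

SA = [10, 4, 5, 8, 6, 9, 3, 7, 2, 1, 0]
rank  pair      lcp
   1  s[10:],s[4:]  1  'a'
   2  s[4:],s[5:]  2  'aa'
   3  s[5:],s[8:]  1  'a'
   4  s[8:],s[6:]  3  'aba'
   5  s[6:],s[9:]  0  ''
   6  s[9:],s[3:]  2  'ba'
   7  s[3:],s[7:]  2  'ba'
   8  s[7:],s[2:]  1  'b'
   9  s[2:],s[1:]  2  'bb'
  10  s[1:],s[0:]  3  'bbb'

[0, 1, 2, 1, 3, 0, 2, 2, 1, 2, 3]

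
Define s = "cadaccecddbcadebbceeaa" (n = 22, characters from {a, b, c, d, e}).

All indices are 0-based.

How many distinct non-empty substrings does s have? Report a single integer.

231

sorted suffixes:
  #0 SA[0]=21  'a'
  #1 SA[1]=20  'aa'
  #2 SA[2]=3  'accecddbcadebbceeaa'
  #3 SA[3]=1  'adaccecddbcadebbceeaa'
  #4 SA[4]=12  'adebbceeaa'
  #5 SA[5]=15  'bbceeaa'
  #6 SA[6]=10  'bcadebbceeaa'
  #7 SA[7]=16  'bceeaa'
  #8 SA[8]=0  'cadaccecddbcadebbceeaa'
  #9 SA[9]=11  'cadebbceeaa'
  #10 SA[10]=4  'ccecddbcadebbceeaa'
  #11 SA[11]=7  'cddbcadebbceeaa'
  #12 SA[12]=5  'cecddbcadebbceeaa'
  #13 SA[13]=17  'ceeaa'
  #14 SA[14]=2  'daccecddbcadebbceeaa'
  #15 SA[15]=9  'dbcadebbceeaa'
  #16 SA[16]=8  'ddbcadebbceeaa'
  #17 SA[17]=13  'debbceeaa'
  #18 SA[18]=19  'eaa'
  #19 SA[19]=14  'ebbceeaa'
  #20 SA[20]=6  'ecddbcadebbceeaa'
  #21 SA[21]=18  'eeaa'

SA = [21, 20, 3, 1, 12, 15, 10, 16, 0, 11, 4, 7, 5, 17, 2, 9, 8, 13, 19, 14, 6, 18]
[i] adj suffixes → lcp
  [1] 21/20 → 1 ('a')
  [2] 20/3 → 1 ('a')
  [3] 3/1 → 1 ('a')
  [4] 1/12 → 2 ('ad')
  [5] 12/15 → 0 ('')
  [6] 15/10 → 1 ('b')
  [7] 10/16 → 2 ('bc')
  [8] 16/0 → 0 ('')
  [9] 0/11 → 3 ('cad')
  [10] 11/4 → 1 ('c')
  [11] 4/7 → 1 ('c')
  [12] 7/5 → 1 ('c')
  [13] 5/17 → 2 ('ce')
  [14] 17/2 → 0 ('')
  [15] 2/9 → 1 ('d')
  [16] 9/8 → 1 ('d')
  [17] 8/13 → 1 ('d')
  [18] 13/19 → 0 ('')
  [19] 19/14 → 1 ('e')
  [20] 14/6 → 1 ('e')
  [21] 6/18 → 1 ('e')

n(n+1)/2 = 22·23/2 = 253
Σ LCP = 0 + 1 + 1 + 1 + 2 + 0 + 1 + 2 + 0 + 3 + 1 + 1 + 1 + 2 + 0 + 1 + 1 + 1 + 0 + 1 + 1 + 1 = 22
distinct = 253 − 22 = 231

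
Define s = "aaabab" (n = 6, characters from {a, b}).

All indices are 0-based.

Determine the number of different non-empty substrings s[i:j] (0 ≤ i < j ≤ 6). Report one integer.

15

sorted suffixes:
  #0 SA[0]=0  'aaabab'
  #1 SA[1]=1  'aabab'
  #2 SA[2]=4  'ab'
  #3 SA[3]=2  'abab'
  #4 SA[4]=5  'b'
  #5 SA[5]=3  'bab'

SA = [0, 1, 4, 2, 5, 3]
rank  pair      lcp
   1  s[0:],s[1:]  2  'aa'
   2  s[1:],s[4:]  1  'a'
   3  s[4:],s[2:]  2  'ab'
   4  s[2:],s[5:]  0  ''
   5  s[5:],s[3:]  1  'b'

n(n+1)/2 = 6·7/2 = 21
Σ LCP = 0 + 2 + 1 + 2 + 0 + 1 = 6
distinct = 21 − 6 = 15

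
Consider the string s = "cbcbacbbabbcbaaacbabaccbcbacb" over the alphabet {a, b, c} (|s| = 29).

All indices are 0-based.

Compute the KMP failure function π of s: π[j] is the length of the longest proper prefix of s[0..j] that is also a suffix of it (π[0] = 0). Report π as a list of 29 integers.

[0, 0, 1, 2, 0, 1, 2, 0, 0, 0, 0, 1, 2, 0, 0, 0, 1, 2, 0, 0, 0, 1, 1, 2, 3, 4, 5, 6, 7]

π[0] = 0
j=1 s[j]='b': π[1]=0 (border '')
j=2 s[j]='c': π[2]=1 (border 'c')
j=3 s[j]='b': π[3]=2 (border 'cb')
j=4 s[j]='a': k: 2→0; π[4]=0 (border '')
j=5 s[j]='c': π[5]=1 (border 'c')
j=6 s[j]='b': π[6]=2 (border 'cb')
j=7 s[j]='b': k: 2→0; π[7]=0 (border '')
j=8 s[j]='a': π[8]=0 (border '')
j=9 s[j]='b': π[9]=0 (border '')
j=10 s[j]='b': π[10]=0 (border '')
j=11 s[j]='c': π[11]=1 (border 'c')
j=12 s[j]='b': π[12]=2 (border 'cb')
j=13 s[j]='a': k: 2→0; π[13]=0 (border '')
j=14 s[j]='a': π[14]=0 (border '')
j=15 s[j]='a': π[15]=0 (border '')
j=16 s[j]='c': π[16]=1 (border 'c')
j=17 s[j]='b': π[17]=2 (border 'cb')
j=18 s[j]='a': k: 2→0; π[18]=0 (border '')
j=19 s[j]='b': π[19]=0 (border '')
j=20 s[j]='a': π[20]=0 (border '')
j=21 s[j]='c': π[21]=1 (border 'c')
j=22 s[j]='c': k: 1→0; π[22]=1 (border 'c')
j=23 s[j]='b': π[23]=2 (border 'cb')
j=24 s[j]='c': π[24]=3 (border 'cbc')
j=25 s[j]='b': π[25]=4 (border 'cbcb')
j=26 s[j]='a': π[26]=5 (border 'cbcba')
j=27 s[j]='c': π[27]=6 (border 'cbcbac')
j=28 s[j]='b': π[28]=7 (border 'cbcbacb')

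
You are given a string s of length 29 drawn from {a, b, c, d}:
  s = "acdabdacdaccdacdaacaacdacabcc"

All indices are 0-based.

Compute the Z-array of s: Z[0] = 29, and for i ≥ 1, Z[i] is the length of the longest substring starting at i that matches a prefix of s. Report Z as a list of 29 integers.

Z[0]=29
i=1: i≥r, start 0; Z[1]=0
i=2: i≥r, start 0; Z[2]=0
i=3: i≥r, start 0; Z[3]=1 grow→box=[3,4)
i=4: i≥r, start 0; Z[4]=0
i=5: i≥r, start 0; Z[5]=0
i=6: i≥r, start 0; Z[6]=4 grow→box=[6,10)
i=7: min(r-i=3, Z[1]=0)=0; Z[7]=0
i=8: min(r-i=2, Z[2]=0)=0; Z[8]=0
i=9: min(r-i=1, Z[3]=1)=1; Z[9]=2 grow→box=[9,11)
i=10: min(r-i=1, Z[1]=0)=0; Z[10]=0
i=11: i≥r, start 0; Z[11]=0
i=12: i≥r, start 0; Z[12]=0
i=13: i≥r, start 0; Z[13]=4 grow→box=[13,17)
i=14: min(r-i=3, Z[1]=0)=0; Z[14]=0
i=15: min(r-i=2, Z[2]=0)=0; Z[15]=0
i=16: min(r-i=1, Z[3]=1)=1; Z[16]=1
i=17: i≥r, start 0; Z[17]=2 grow→box=[17,19)
i=18: min(r-i=1, Z[1]=0)=0; Z[18]=0
i=19: i≥r, start 0; Z[19]=1 grow→box=[19,20)
i=20: i≥r, start 0; Z[20]=4 grow→box=[20,24)
i=21: min(r-i=3, Z[1]=0)=0; Z[21]=0
i=22: min(r-i=2, Z[2]=0)=0; Z[22]=0
i=23: min(r-i=1, Z[3]=1)=1; Z[23]=2 grow→box=[23,25)
i=24: min(r-i=1, Z[1]=0)=0; Z[24]=0
i=25: i≥r, start 0; Z[25]=1 grow→box=[25,26)
i=26: i≥r, start 0; Z[26]=0
i=27: i≥r, start 0; Z[27]=0
i=28: i≥r, start 0; Z[28]=0

[29, 0, 0, 1, 0, 0, 4, 0, 0, 2, 0, 0, 0, 4, 0, 0, 1, 2, 0, 1, 4, 0, 0, 2, 0, 1, 0, 0, 0]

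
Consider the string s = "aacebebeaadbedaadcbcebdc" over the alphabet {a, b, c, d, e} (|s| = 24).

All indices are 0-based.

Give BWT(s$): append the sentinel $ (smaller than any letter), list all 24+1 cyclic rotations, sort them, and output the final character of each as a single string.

rank  rotation                   last
    0  $aacebebeaadbedaadcbcebdc  c
    1  aacebebeaadbedaadcbcebdc$  $
    2  aadbedaadcbcebdc$aacebebe  e
    3  aadcbcebdc$aacebebeaadbed  d
    4  acebebeaadbedaadcbcebdc$a  a
    5  adbedaadcbcebdc$aacebebea  a
    6  adcbcebdc$aacebebeaadbeda  a
    7  bcebdc$aacebebeaadbedaadc  c
    8  bdc$aacebebeaadbedaadcbce  e
    9  beaadbedaadcbcebdc$aacebe  e
   10  bebeaadbedaadcbcebdc$aace  e
   11  bedaadcbcebdc$aacebebeaad  d
   12  c$aacebebeaadbedaadcbcebd  d
   13  cbcebdc$aacebebeaadbedaad  d
   14  cebdc$aacebebeaadbedaadcb  b
   15  cebebeaadbedaadcbcebdc$aa  a
   16  daadcbcebdc$aacebebeaadbe  e
   17  dbedaadcbcebdc$aacebebeaa  a
   18  dc$aacebebeaadbedaadcbceb  b
   19  dcbcebdc$aacebebeaadbedaa  a
   20  eaadbedaadcbcebdc$aacebeb  b
   21  ebdc$aacebebeaadbedaadcbc  c
   22  ebeaadbedaadcbcebdc$aaceb  b
   23  ebebeaadbedaadcbcebdc$aac  c
   24  edaadcbcebdc$aacebebeaadb  b

c$edaaaceeedddbaeababcbcb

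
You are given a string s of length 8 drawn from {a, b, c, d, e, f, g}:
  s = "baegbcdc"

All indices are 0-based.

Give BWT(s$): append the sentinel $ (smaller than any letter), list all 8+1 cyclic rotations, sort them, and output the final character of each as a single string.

cb$gdbcae

rank  rotation   last
    0  $baegbcdc  c
    1  aegbcdc$b  b
    2  baegbcdc$  $
    3  bcdc$baeg  g
    4  c$baegbcd  d
    5  cdc$baegb  b
    6  dc$baegbc  c
    7  egbcdc$ba  a
    8  gbcdc$bae  e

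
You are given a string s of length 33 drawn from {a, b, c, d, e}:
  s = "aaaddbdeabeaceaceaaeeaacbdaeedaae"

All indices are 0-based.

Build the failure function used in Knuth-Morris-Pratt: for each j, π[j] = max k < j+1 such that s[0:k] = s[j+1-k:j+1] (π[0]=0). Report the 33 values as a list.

[0, 1, 2, 0, 0, 0, 0, 0, 1, 0, 0, 1, 0, 0, 1, 0, 0, 1, 2, 0, 0, 1, 2, 0, 0, 0, 1, 0, 0, 0, 1, 2, 0]

π[0] = 0
j=1 s[j]='a': π[1]=1 (border 'a')
j=2 s[j]='a': π[2]=2 (border 'aa')
j=3 s[j]='d': k: 2→1→0; π[3]=0 (border '')
j=4 s[j]='d': π[4]=0 (border '')
j=5 s[j]='b': π[5]=0 (border '')
j=6 s[j]='d': π[6]=0 (border '')
j=7 s[j]='e': π[7]=0 (border '')
j=8 s[j]='a': π[8]=1 (border 'a')
j=9 s[j]='b': k: 1→0; π[9]=0 (border '')
j=10 s[j]='e': π[10]=0 (border '')
j=11 s[j]='a': π[11]=1 (border 'a')
j=12 s[j]='c': k: 1→0; π[12]=0 (border '')
j=13 s[j]='e': π[13]=0 (border '')
j=14 s[j]='a': π[14]=1 (border 'a')
j=15 s[j]='c': k: 1→0; π[15]=0 (border '')
j=16 s[j]='e': π[16]=0 (border '')
j=17 s[j]='a': π[17]=1 (border 'a')
j=18 s[j]='a': π[18]=2 (border 'aa')
j=19 s[j]='e': k: 2→1→0; π[19]=0 (border '')
j=20 s[j]='e': π[20]=0 (border '')
j=21 s[j]='a': π[21]=1 (border 'a')
j=22 s[j]='a': π[22]=2 (border 'aa')
j=23 s[j]='c': k: 2→1→0; π[23]=0 (border '')
j=24 s[j]='b': π[24]=0 (border '')
j=25 s[j]='d': π[25]=0 (border '')
j=26 s[j]='a': π[26]=1 (border 'a')
j=27 s[j]='e': k: 1→0; π[27]=0 (border '')
j=28 s[j]='e': π[28]=0 (border '')
j=29 s[j]='d': π[29]=0 (border '')
j=30 s[j]='a': π[30]=1 (border 'a')
j=31 s[j]='a': π[31]=2 (border 'aa')
j=32 s[j]='e': k: 2→1→0; π[32]=0 (border '')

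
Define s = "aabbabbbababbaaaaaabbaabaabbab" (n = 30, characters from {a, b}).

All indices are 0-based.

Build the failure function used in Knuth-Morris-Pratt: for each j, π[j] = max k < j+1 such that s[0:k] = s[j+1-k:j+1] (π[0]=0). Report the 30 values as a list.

[0, 1, 0, 0, 1, 0, 0, 0, 1, 0, 1, 0, 0, 1, 2, 2, 2, 2, 2, 3, 4, 5, 2, 3, 1, 2, 3, 4, 5, 6]

π[0] = 0
j=1 s[j]='a': π[1]=1 (border 'a')
j=2 s[j]='b': k: 1→0; π[2]=0 (border '')
j=3 s[j]='b': π[3]=0 (border '')
j=4 s[j]='a': π[4]=1 (border 'a')
j=5 s[j]='b': k: 1→0; π[5]=0 (border '')
j=6 s[j]='b': π[6]=0 (border '')
j=7 s[j]='b': π[7]=0 (border '')
j=8 s[j]='a': π[8]=1 (border 'a')
j=9 s[j]='b': k: 1→0; π[9]=0 (border '')
j=10 s[j]='a': π[10]=1 (border 'a')
j=11 s[j]='b': k: 1→0; π[11]=0 (border '')
j=12 s[j]='b': π[12]=0 (border '')
j=13 s[j]='a': π[13]=1 (border 'a')
j=14 s[j]='a': π[14]=2 (border 'aa')
j=15 s[j]='a': k: 2→1; π[15]=2 (border 'aa')
j=16 s[j]='a': k: 2→1; π[16]=2 (border 'aa')
j=17 s[j]='a': k: 2→1; π[17]=2 (border 'aa')
j=18 s[j]='a': k: 2→1; π[18]=2 (border 'aa')
j=19 s[j]='b': π[19]=3 (border 'aab')
j=20 s[j]='b': π[20]=4 (border 'aabb')
j=21 s[j]='a': π[21]=5 (border 'aabba')
j=22 s[j]='a': k: 5→1; π[22]=2 (border 'aa')
j=23 s[j]='b': π[23]=3 (border 'aab')
j=24 s[j]='a': k: 3→0; π[24]=1 (border 'a')
j=25 s[j]='a': π[25]=2 (border 'aa')
j=26 s[j]='b': π[26]=3 (border 'aab')
j=27 s[j]='b': π[27]=4 (border 'aabb')
j=28 s[j]='a': π[28]=5 (border 'aabba')
j=29 s[j]='b': π[29]=6 (border 'aabbab')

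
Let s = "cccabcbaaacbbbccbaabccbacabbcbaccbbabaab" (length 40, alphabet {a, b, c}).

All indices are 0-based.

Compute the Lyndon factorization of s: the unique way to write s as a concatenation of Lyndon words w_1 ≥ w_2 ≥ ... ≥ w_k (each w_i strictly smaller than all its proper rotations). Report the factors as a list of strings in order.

["c", "c", "c", "abcb", "aaacbbbccbaabccbacabbcbaccbbabaab"]

emit factor 1: 'c' (i=0, period=1)
emit factor 2: 'c' (i=1, period=1)
emit factor 3: 'c' (i=2, period=1)
emit factor 4: 'abcb' (i=3, period=4)
emit factor 5: 'aaacbbbccbaabccbacabbcbaccbbabaab' (i=7, period=33)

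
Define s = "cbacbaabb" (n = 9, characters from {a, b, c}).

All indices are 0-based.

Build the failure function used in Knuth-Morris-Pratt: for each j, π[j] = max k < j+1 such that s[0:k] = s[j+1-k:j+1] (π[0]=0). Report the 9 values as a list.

π[0] = 0
j=1 s[j]='b': π[1]=0 (border '')
j=2 s[j]='a': π[2]=0 (border '')
j=3 s[j]='c': π[3]=1 (border 'c')
j=4 s[j]='b': π[4]=2 (border 'cb')
j=5 s[j]='a': π[5]=3 (border 'cba')
j=6 s[j]='a': k: 3→0; π[6]=0 (border '')
j=7 s[j]='b': π[7]=0 (border '')
j=8 s[j]='b': π[8]=0 (border '')

[0, 0, 0, 1, 2, 3, 0, 0, 0]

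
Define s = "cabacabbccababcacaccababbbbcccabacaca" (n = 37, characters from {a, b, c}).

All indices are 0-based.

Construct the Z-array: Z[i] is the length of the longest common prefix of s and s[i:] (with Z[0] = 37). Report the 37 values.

[37, 0, 0, 0, 3, 0, 0, 0, 1, 4, 0, 0, 0, 0, 2, 0, 2, 0, 1, 4, 0, 0, 0, 0, 0, 0, 0, 1, 1, 6, 0, 0, 0, 2, 0, 2, 0]

Z[0]=37
i=1: fresh scan; Z[1]=0
i=2: fresh scan; Z[2]=0
i=3: fresh scan; Z[3]=0
i=4: fresh scan; Z[4]=3 extend→box=[4,7)
i=5: min(r-i=2, Z[1]=0)=0; Z[5]=0
i=6: min(r-i=1, Z[2]=0)=0; Z[6]=0
i=7: fresh scan; Z[7]=0
i=8: fresh scan; Z[8]=1 extend→box=[8,9)
i=9: fresh scan; Z[9]=4 extend→box=[9,13)
i=10: min(r-i=3, Z[1]=0)=0; Z[10]=0
i=11: min(r-i=2, Z[2]=0)=0; Z[11]=0
i=12: min(r-i=1, Z[3]=0)=0; Z[12]=0
i=13: fresh scan; Z[13]=0
i=14: fresh scan; Z[14]=2 extend→box=[14,16)
i=15: min(r-i=1, Z[1]=0)=0; Z[15]=0
i=16: fresh scan; Z[16]=2 extend→box=[16,18)
i=17: min(r-i=1, Z[1]=0)=0; Z[17]=0
i=18: fresh scan; Z[18]=1 extend→box=[18,19)
i=19: fresh scan; Z[19]=4 extend→box=[19,23)
i=20: min(r-i=3, Z[1]=0)=0; Z[20]=0
i=21: min(r-i=2, Z[2]=0)=0; Z[21]=0
i=22: min(r-i=1, Z[3]=0)=0; Z[22]=0
i=23: fresh scan; Z[23]=0
i=24: fresh scan; Z[24]=0
i=25: fresh scan; Z[25]=0
i=26: fresh scan; Z[26]=0
i=27: fresh scan; Z[27]=1 extend→box=[27,28)
i=28: fresh scan; Z[28]=1 extend→box=[28,29)
i=29: fresh scan; Z[29]=6 extend→box=[29,35)
i=30: min(r-i=5, Z[1]=0)=0; Z[30]=0
i=31: min(r-i=4, Z[2]=0)=0; Z[31]=0
i=32: min(r-i=3, Z[3]=0)=0; Z[32]=0
i=33: min(r-i=2, Z[4]=3)=2; Z[33]=2
i=34: min(r-i=1, Z[5]=0)=0; Z[34]=0
i=35: fresh scan; Z[35]=2 extend→box=[35,37)
i=36: min(r-i=1, Z[1]=0)=0; Z[36]=0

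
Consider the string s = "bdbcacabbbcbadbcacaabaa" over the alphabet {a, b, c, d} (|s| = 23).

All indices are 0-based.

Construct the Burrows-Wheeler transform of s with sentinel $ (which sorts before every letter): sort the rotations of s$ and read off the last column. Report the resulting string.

aabcacccbacabddb$aabbbab

rank  rotation                  last
    0  $bdbcacabbbcbadbcacaabaa  a
    1  a$bdbcacabbbcbadbcacaaba  a
    2  aa$bdbcacabbbcbadbcacaab  b
    3  aabaa$bdbcacabbbcbadbcac  c
    4  abaa$bdbcacabbbcbadbcaca  a
    5  abbbcbadbcacaabaa$bdbcac  c
    6  acaabaa$bdbcacabbbcbadbc  c
    7  acabbbcbadbcacaabaa$bdbc  c
    8  adbcacaabaa$bdbcacabbbcb  b
    9  baa$bdbcacabbbcbadbcacaa  a
   10  badbcacaabaa$bdbcacabbbc  c
   11  bbbcbadbcacaabaa$bdbcaca  a
   12  bbcbadbcacaabaa$bdbcacab  b
   13  bcacaabaa$bdbcacabbbcbad  d
   14  bcacabbbcbadbcacaabaa$bd  d
   15  bcbadbcacaabaa$bdbcacabb  b
   16  bdbcacabbbcbadbcacaabaa$  $
   17  caabaa$bdbcacabbbcbadbca  a
   18  cabbbcbadbcacaabaa$bdbca  a
   19  cacaabaa$bdbcacabbbcbadb  b
   20  cacabbbcbadbcacaabaa$bdb  b
   21  cbadbcacaabaa$bdbcacabbb  b
   22  dbcacaabaa$bdbcacabbbcba  a
   23  dbcacabbbcbadbcacaabaa$b  b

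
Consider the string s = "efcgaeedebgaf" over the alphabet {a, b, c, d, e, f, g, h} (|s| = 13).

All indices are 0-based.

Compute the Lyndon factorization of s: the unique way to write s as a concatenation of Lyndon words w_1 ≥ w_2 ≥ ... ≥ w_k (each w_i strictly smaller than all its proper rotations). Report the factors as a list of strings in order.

["ef", "cg", "aeedebgaf"]

emit factor 1: 'ef' (i=0, period=2)
emit factor 2: 'cg' (i=2, period=2)
emit factor 3: 'aeedebgaf' (i=4, period=9)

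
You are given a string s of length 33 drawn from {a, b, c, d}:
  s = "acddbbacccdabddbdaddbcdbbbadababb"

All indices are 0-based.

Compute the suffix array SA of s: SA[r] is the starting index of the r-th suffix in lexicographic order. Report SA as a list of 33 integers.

rank | idx | suffix
   0 |  28 | ababb
   1 |  30 | abb
   2 |  11 | abddbdaddbcdbbbadababb
   3 |   6 | acccdabddbdaddbcdbbbadababb
   4 |   0 | acddbbacccdabddbdaddbcdbbbadababb
   5 |  26 | adababb
   6 |  17 | addbcdbbbadababb
   7 |  32 | b
   8 |  29 | babb
   9 |   5 | bacccdabddbdaddbcdbbbadababb
  10 |  25 | badababb
  11 |  31 | bb
  12 |   4 | bbacccdabddbdaddbcdbbbadababb
  13 |  24 | bbadababb
  14 |  23 | bbbadababb
  15 |  20 | bcdbbbadababb
  16 |  15 | bdaddbcdbbbadababb
  17 |  12 | bddbdaddbcdbbbadababb
  18 |   7 | cccdabddbdaddbcdbbbadababb
  19 |   8 | ccdabddbdaddbcdbbbadababb
  20 |   9 | cdabddbdaddbcdbbbadababb
  21 |  21 | cdbbbadababb
  22 |   1 | cddbbacccdabddbdaddbcdbbbadababb
  23 |  27 | dababb
  24 |  10 | dabddbdaddbcdbbbadababb
  25 |  16 | daddbcdbbbadababb
  26 |   3 | dbbacccdabddbdaddbcdbbbadababb
  27 |  22 | dbbbadababb
  28 |  19 | dbcdbbbadababb
  29 |  14 | dbdaddbcdbbbadababb
  30 |   2 | ddbbacccdabddbdaddbcdbbbadababb
  31 |  18 | ddbcdbbbadababb
  32 |  13 | ddbdaddbcdbbbadababb

[28, 30, 11, 6, 0, 26, 17, 32, 29, 5, 25, 31, 4, 24, 23, 20, 15, 12, 7, 8, 9, 21, 1, 27, 10, 16, 3, 22, 19, 14, 2, 18, 13]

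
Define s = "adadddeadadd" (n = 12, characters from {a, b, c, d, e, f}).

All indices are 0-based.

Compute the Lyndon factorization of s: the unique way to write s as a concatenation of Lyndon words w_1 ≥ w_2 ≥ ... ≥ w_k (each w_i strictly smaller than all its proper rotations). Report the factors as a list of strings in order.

emit factor 1: 'adaddde' (i=0, period=7)
emit factor 2: 'adadd' (i=7, period=5)

["adaddde", "adadd"]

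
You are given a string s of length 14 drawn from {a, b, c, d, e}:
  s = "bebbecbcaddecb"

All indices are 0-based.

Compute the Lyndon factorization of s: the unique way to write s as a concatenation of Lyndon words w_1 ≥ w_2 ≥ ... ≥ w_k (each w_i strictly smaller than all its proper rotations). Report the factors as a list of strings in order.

["be", "bbecbc", "addecb"]

emit factor 1: 'be' (i=0, period=2)
emit factor 2: 'bbecbc' (i=2, period=6)
emit factor 3: 'addecb' (i=8, period=6)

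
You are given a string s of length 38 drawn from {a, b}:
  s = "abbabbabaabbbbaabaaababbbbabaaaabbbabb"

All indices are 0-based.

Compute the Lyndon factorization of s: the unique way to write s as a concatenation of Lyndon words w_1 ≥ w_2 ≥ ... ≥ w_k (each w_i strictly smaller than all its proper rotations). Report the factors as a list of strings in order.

["abb", "abb", "ab", "aabbbb", "aab", "aaababbbbab", "aaaabbbabb"]

emit factor 1: 'abb' (i=0, period=3)
emit factor 2: 'abb' (i=3, period=3)
emit factor 3: 'ab' (i=6, period=2)
emit factor 4: 'aabbbb' (i=8, period=6)
emit factor 5: 'aab' (i=14, period=3)
emit factor 6: 'aaababbbbab' (i=17, period=11)
emit factor 7: 'aaaabbbabb' (i=28, period=10)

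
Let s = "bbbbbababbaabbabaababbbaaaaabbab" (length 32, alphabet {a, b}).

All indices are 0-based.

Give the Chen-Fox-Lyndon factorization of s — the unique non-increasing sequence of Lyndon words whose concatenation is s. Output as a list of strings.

["b", "b", "b", "b", "b", "ababb", "aabbab", "aababbb", "aaaaabbab"]

emit factor 1: 'b' (i=0, period=1)
emit factor 2: 'b' (i=1, period=1)
emit factor 3: 'b' (i=2, period=1)
emit factor 4: 'b' (i=3, period=1)
emit factor 5: 'b' (i=4, period=1)
emit factor 6: 'ababb' (i=5, period=5)
emit factor 7: 'aabbab' (i=10, period=6)
emit factor 8: 'aababbb' (i=16, period=7)
emit factor 9: 'aaaaabbab' (i=23, period=9)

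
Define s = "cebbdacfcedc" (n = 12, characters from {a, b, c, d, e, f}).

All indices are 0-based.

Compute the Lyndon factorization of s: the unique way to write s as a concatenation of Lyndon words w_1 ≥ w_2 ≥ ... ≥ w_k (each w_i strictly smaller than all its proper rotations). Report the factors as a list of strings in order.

["ce", "bbd", "acfcedc"]

emit factor 1: 'ce' (i=0, period=2)
emit factor 2: 'bbd' (i=2, period=3)
emit factor 3: 'acfcedc' (i=5, period=7)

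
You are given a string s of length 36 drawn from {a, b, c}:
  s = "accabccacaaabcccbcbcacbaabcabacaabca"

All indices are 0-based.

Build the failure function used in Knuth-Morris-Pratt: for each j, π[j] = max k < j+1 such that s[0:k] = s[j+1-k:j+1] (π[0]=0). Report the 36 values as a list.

π[0] = 0
j=1 s[j]='c': π[1]=0 (border '')
j=2 s[j]='c': π[2]=0 (border '')
j=3 s[j]='a': π[3]=1 (border 'a')
j=4 s[j]='b': k: 1→0; π[4]=0 (border '')
j=5 s[j]='c': π[5]=0 (border '')
j=6 s[j]='c': π[6]=0 (border '')
j=7 s[j]='a': π[7]=1 (border 'a')
j=8 s[j]='c': π[8]=2 (border 'ac')
j=9 s[j]='a': k: 2→0; π[9]=1 (border 'a')
j=10 s[j]='a': k: 1→0; π[10]=1 (border 'a')
j=11 s[j]='a': k: 1→0; π[11]=1 (border 'a')
j=12 s[j]='b': k: 1→0; π[12]=0 (border '')
j=13 s[j]='c': π[13]=0 (border '')
j=14 s[j]='c': π[14]=0 (border '')
j=15 s[j]='c': π[15]=0 (border '')
j=16 s[j]='b': π[16]=0 (border '')
j=17 s[j]='c': π[17]=0 (border '')
j=18 s[j]='b': π[18]=0 (border '')
j=19 s[j]='c': π[19]=0 (border '')
j=20 s[j]='a': π[20]=1 (border 'a')
j=21 s[j]='c': π[21]=2 (border 'ac')
j=22 s[j]='b': k: 2→0; π[22]=0 (border '')
j=23 s[j]='a': π[23]=1 (border 'a')
j=24 s[j]='a': k: 1→0; π[24]=1 (border 'a')
j=25 s[j]='b': k: 1→0; π[25]=0 (border '')
j=26 s[j]='c': π[26]=0 (border '')
j=27 s[j]='a': π[27]=1 (border 'a')
j=28 s[j]='b': k: 1→0; π[28]=0 (border '')
j=29 s[j]='a': π[29]=1 (border 'a')
j=30 s[j]='c': π[30]=2 (border 'ac')
j=31 s[j]='a': k: 2→0; π[31]=1 (border 'a')
j=32 s[j]='a': k: 1→0; π[32]=1 (border 'a')
j=33 s[j]='b': k: 1→0; π[33]=0 (border '')
j=34 s[j]='c': π[34]=0 (border '')
j=35 s[j]='a': π[35]=1 (border 'a')

[0, 0, 0, 1, 0, 0, 0, 1, 2, 1, 1, 1, 0, 0, 0, 0, 0, 0, 0, 0, 1, 2, 0, 1, 1, 0, 0, 1, 0, 1, 2, 1, 1, 0, 0, 1]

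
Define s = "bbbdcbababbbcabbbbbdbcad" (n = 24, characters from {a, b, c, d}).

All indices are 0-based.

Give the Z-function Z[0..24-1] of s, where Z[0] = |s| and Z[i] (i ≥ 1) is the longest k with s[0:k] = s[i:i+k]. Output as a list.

Z[0]=24
i=1: fresh scan; Z[1]=2 scan→box=[1,3)
i=2: min(r-i=1, Z[1]=2)=1; Z[2]=1
i=3: fresh scan; Z[3]=0
i=4: fresh scan; Z[4]=0
i=5: fresh scan; Z[5]=1 scan→box=[5,6)
i=6: fresh scan; Z[6]=0
i=7: fresh scan; Z[7]=1 scan→box=[7,8)
i=8: fresh scan; Z[8]=0
i=9: fresh scan; Z[9]=3 scan→box=[9,12)
i=10: min(r-i=2, Z[1]=2)=2; Z[10]=2
i=11: min(r-i=1, Z[2]=1)=1; Z[11]=1
i=12: fresh scan; Z[12]=0
i=13: fresh scan; Z[13]=0
i=14: fresh scan; Z[14]=3 scan→box=[14,17)
i=15: min(r-i=2, Z[1]=2)=2; Z[15]=3 scan→box=[15,18)
i=16: min(r-i=2, Z[1]=2)=2; Z[16]=4 scan→box=[16,20)
i=17: min(r-i=3, Z[1]=2)=2; Z[17]=2
i=18: min(r-i=2, Z[2]=1)=1; Z[18]=1
i=19: min(r-i=1, Z[3]=0)=0; Z[19]=0
i=20: fresh scan; Z[20]=1 scan→box=[20,21)
i=21: fresh scan; Z[21]=0
i=22: fresh scan; Z[22]=0
i=23: fresh scan; Z[23]=0

[24, 2, 1, 0, 0, 1, 0, 1, 0, 3, 2, 1, 0, 0, 3, 3, 4, 2, 1, 0, 1, 0, 0, 0]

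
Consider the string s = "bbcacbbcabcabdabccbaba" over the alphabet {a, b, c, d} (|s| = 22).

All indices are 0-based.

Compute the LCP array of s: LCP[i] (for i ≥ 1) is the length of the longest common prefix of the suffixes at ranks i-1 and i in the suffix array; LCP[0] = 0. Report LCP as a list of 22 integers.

sorted suffixes:
  #0 SA[0]=21  'a'
  #1 SA[1]=19  'aba'
  #2 SA[2]=8  'abcabdabccbaba'
  #3 SA[3]=14  'abccbaba'
  #4 SA[4]=11  'abdabccbaba'
  #5 SA[5]=3  'acbbcabcabdabccbaba'
  #6 SA[6]=20  'ba'
  #7 SA[7]=18  'baba'
  #8 SA[8]=5  'bbcabcabdabccbaba'
  #9 SA[9]=0  'bbcacbbcabcabdabccbaba'
  #10 SA[10]=6  'bcabcabdabccbaba'
  #11 SA[11]=9  'bcabdabccbaba'
  #12 SA[12]=1  'bcacbbcabcabdabccbaba'
  #13 SA[13]=15  'bccbaba'
  #14 SA[14]=12  'bdabccbaba'
  #15 SA[15]=7  'cabcabdabccbaba'
  #16 SA[16]=10  'cabdabccbaba'
  #17 SA[17]=2  'cacbbcabcabdabccbaba'
  #18 SA[18]=17  'cbaba'
  #19 SA[19]=4  'cbbcabcabdabccbaba'
  #20 SA[20]=16  'ccbaba'
  #21 SA[21]=13  'dabccbaba'

SA = [21, 19, 8, 14, 11, 3, 20, 18, 5, 0, 6, 9, 1, 15, 12, 7, 10, 2, 17, 4, 16, 13]
[i] adj suffixes → lcp
  [1] 21/19 → 1 ('a')
  [2] 19/8 → 2 ('ab')
  [3] 8/14 → 3 ('abc')
  [4] 14/11 → 2 ('ab')
  [5] 11/3 → 1 ('a')
  [6] 3/20 → 0 ('')
  [7] 20/18 → 2 ('ba')
  [8] 18/5 → 1 ('b')
  [9] 5/0 → 4 ('bbca')
  [10] 0/6 → 1 ('b')
  [11] 6/9 → 4 ('bcab')
  [12] 9/1 → 3 ('bca')
  [13] 1/15 → 2 ('bc')
  [14] 15/12 → 1 ('b')
  [15] 12/7 → 0 ('')
  [16] 7/10 → 3 ('cab')
  [17] 10/2 → 2 ('ca')
  [18] 2/17 → 1 ('c')
  [19] 17/4 → 2 ('cb')
  [20] 4/16 → 1 ('c')
  [21] 16/13 → 0 ('')

[0, 1, 2, 3, 2, 1, 0, 2, 1, 4, 1, 4, 3, 2, 1, 0, 3, 2, 1, 2, 1, 0]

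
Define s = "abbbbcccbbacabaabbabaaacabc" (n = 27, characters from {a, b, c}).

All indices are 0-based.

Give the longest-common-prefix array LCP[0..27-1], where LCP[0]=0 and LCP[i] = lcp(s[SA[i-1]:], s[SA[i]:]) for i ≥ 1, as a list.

rank | idx | suffix
   0 |  20 | aaacabc
   1 |  14 | aabbabaaacabc
   2 |  21 | aacabc
   3 |  18 | abaaacabc
   4 |  12 | abaabbabaaacabc
   5 |  15 | abbabaaacabc
   6 |   0 | abbbbcccbbacabaabbabaaacabc
   7 |  24 | abc
   8 |  10 | acabaabbabaaacabc
   9 |  22 | acabc
  10 |  19 | baaacabc
  11 |  13 | baabbabaaacabc
  12 |  17 | babaaacabc
  13 |   9 | bacabaabbabaaacabc
  14 |  16 | bbabaaacabc
  15 |   8 | bbacabaabbabaaacabc
  16 |   1 | bbbbcccbbacabaabbabaaacabc
  17 |   2 | bbbcccbbacabaabbabaaacabc
  18 |   3 | bbcccbbacabaabbabaaacabc
  19 |  25 | bc
  20 |   4 | bcccbbacabaabbabaaacabc
  21 |  26 | c
  22 |  11 | cabaabbabaaacabc
  23 |  23 | cabc
  24 |   7 | cbbacabaabbabaaacabc
  25 |   6 | ccbbacabaabbabaaacabc
  26 |   5 | cccbbacabaabbabaaacabc

SA = [20, 14, 21, 18, 12, 15, 0, 24, 10, 22, 19, 13, 17, 9, 16, 8, 1, 2, 3, 25, 4, 26, 11, 23, 7, 6, 5]
[i] adj suffixes → lcp
  [1] 20/14 → 2 ('aa')
  [2] 14/21 → 2 ('aa')
  [3] 21/18 → 1 ('a')
  [4] 18/12 → 4 ('abaa')
  [5] 12/15 → 2 ('ab')
  [6] 15/0 → 3 ('abb')
  [7] 0/24 → 2 ('ab')
  [8] 24/10 → 1 ('a')
  [9] 10/22 → 4 ('acab')
  [10] 22/19 → 0 ('')
  [11] 19/13 → 3 ('baa')
  [12] 13/17 → 2 ('ba')
  [13] 17/9 → 2 ('ba')
  [14] 9/16 → 1 ('b')
  [15] 16/8 → 3 ('bba')
  [16] 8/1 → 2 ('bb')
  [17] 1/2 → 3 ('bbb')
  [18] 2/3 → 2 ('bb')
  [19] 3/25 → 1 ('b')
  [20] 25/4 → 2 ('bc')
  [21] 4/26 → 0 ('')
  [22] 26/11 → 1 ('c')
  [23] 11/23 → 3 ('cab')
  [24] 23/7 → 1 ('c')
  [25] 7/6 → 1 ('c')
  [26] 6/5 → 2 ('cc')

[0, 2, 2, 1, 4, 2, 3, 2, 1, 4, 0, 3, 2, 2, 1, 3, 2, 3, 2, 1, 2, 0, 1, 3, 1, 1, 2]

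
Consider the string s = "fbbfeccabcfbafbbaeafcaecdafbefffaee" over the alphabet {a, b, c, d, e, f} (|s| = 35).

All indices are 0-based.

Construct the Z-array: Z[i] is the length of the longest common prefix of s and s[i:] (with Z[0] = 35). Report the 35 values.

Z[0]=35
i=1: outside box; Z[1]=0
i=2: outside box; Z[2]=0
i=3: outside box; Z[3]=1 extend→box=[3,4)
i=4: outside box; Z[4]=0
i=5: outside box; Z[5]=0
i=6: outside box; Z[6]=0
i=7: outside box; Z[7]=0
i=8: outside box; Z[8]=0
i=9: outside box; Z[9]=0
i=10: outside box; Z[10]=2 extend→box=[10,12)
i=11: min(r-i=1, Z[1]=0)=0; Z[11]=0
i=12: outside box; Z[12]=0
i=13: outside box; Z[13]=3 extend→box=[13,16)
i=14: min(r-i=2, Z[1]=0)=0; Z[14]=0
i=15: min(r-i=1, Z[2]=0)=0; Z[15]=0
i=16: outside box; Z[16]=0
i=17: outside box; Z[17]=0
i=18: outside box; Z[18]=0
i=19: outside box; Z[19]=1 extend→box=[19,20)
i=20: outside box; Z[20]=0
i=21: outside box; Z[21]=0
i=22: outside box; Z[22]=0
i=23: outside box; Z[23]=0
i=24: outside box; Z[24]=0
i=25: outside box; Z[25]=0
i=26: outside box; Z[26]=2 extend→box=[26,28)
i=27: min(r-i=1, Z[1]=0)=0; Z[27]=0
i=28: outside box; Z[28]=0
i=29: outside box; Z[29]=1 extend→box=[29,30)
i=30: outside box; Z[30]=1 extend→box=[30,31)
i=31: outside box; Z[31]=1 extend→box=[31,32)
i=32: outside box; Z[32]=0
i=33: outside box; Z[33]=0
i=34: outside box; Z[34]=0

[35, 0, 0, 1, 0, 0, 0, 0, 0, 0, 2, 0, 0, 3, 0, 0, 0, 0, 0, 1, 0, 0, 0, 0, 0, 0, 2, 0, 0, 1, 1, 1, 0, 0, 0]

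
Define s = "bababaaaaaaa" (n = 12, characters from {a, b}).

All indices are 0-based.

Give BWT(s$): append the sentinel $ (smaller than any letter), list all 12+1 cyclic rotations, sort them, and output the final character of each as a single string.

aaaaaaabbbaa$

rank  rotation       last
    0  $bababaaaaaaa  a
    1  a$bababaaaaaa  a
    2  aa$bababaaaaa  a
    3  aaa$bababaaaa  a
    4  aaaa$bababaaa  a
    5  aaaaa$bababaa  a
    6  aaaaaa$bababa  a
    7  aaaaaaa$babab  b
    8  abaaaaaaa$bab  b
    9  ababaaaaaaa$b  b
   10  baaaaaaa$baba  a
   11  babaaaaaaa$ba  a
   12  bababaaaaaaa$  $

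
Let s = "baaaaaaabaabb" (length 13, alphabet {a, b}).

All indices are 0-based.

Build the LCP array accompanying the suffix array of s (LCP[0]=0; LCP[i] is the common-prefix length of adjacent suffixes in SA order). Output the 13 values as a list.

sorted suffixes:
  #0 SA[0]=1  'aaaaaaabaabb'
  #1 SA[1]=2  'aaaaaabaabb'
  #2 SA[2]=3  'aaaaabaabb'
  #3 SA[3]=4  'aaaabaabb'
  #4 SA[4]=5  'aaabaabb'
  #5 SA[5]=6  'aabaabb'
  #6 SA[6]=9  'aabb'
  #7 SA[7]=7  'abaabb'
  #8 SA[8]=10  'abb'
  #9 SA[9]=12  'b'
  #10 SA[10]=0  'baaaaaaabaabb'
  #11 SA[11]=8  'baabb'
  #12 SA[12]=11  'bb'

SA = [1, 2, 3, 4, 5, 6, 9, 7, 10, 12, 0, 8, 11]
[i] adj suffixes → lcp
  [1] 1/2 → 6 ('aaaaaa')
  [2] 2/3 → 5 ('aaaaa')
  [3] 3/4 → 4 ('aaaa')
  [4] 4/5 → 3 ('aaa')
  [5] 5/6 → 2 ('aa')
  [6] 6/9 → 3 ('aab')
  [7] 9/7 → 1 ('a')
  [8] 7/10 → 2 ('ab')
  [9] 10/12 → 0 ('')
  [10] 12/0 → 1 ('b')
  [11] 0/8 → 3 ('baa')
  [12] 8/11 → 1 ('b')

[0, 6, 5, 4, 3, 2, 3, 1, 2, 0, 1, 3, 1]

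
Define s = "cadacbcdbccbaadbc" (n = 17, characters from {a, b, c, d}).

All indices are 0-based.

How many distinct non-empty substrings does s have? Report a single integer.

rank→(start, suffix):
  0 → (12, 'aadbc')
  1 → (3, 'acbcdbccbaadbc')
  2 → (1, 'adacbcdbccbaadbc')
  3 → (13, 'adbc')
  4 → (11, 'baadbc')
  5 → (15, 'bc')
  6 → (8, 'bccbaadbc')
  7 → (5, 'bcdbccbaadbc')
  8 → (16, 'c')
  9 → (0, 'cadacbcdbccbaadbc')
  10 → (10, 'cbaadbc')
  11 → (4, 'cbcdbccbaadbc')
  12 → (9, 'ccbaadbc')
  13 → (6, 'cdbccbaadbc')
  14 → (2, 'dacbcdbccbaadbc')
  15 → (14, 'dbc')
  16 → (7, 'dbccbaadbc')

SA = [12, 3, 1, 13, 11, 15, 8, 5, 16, 0, 10, 4, 9, 6, 2, 14, 7]
rank  pair      lcp
   1  s[12:],s[3:]  1  'a'
   2  s[3:],s[1:]  1  'a'
   3  s[1:],s[13:]  2  'ad'
   4  s[13:],s[11:]  0  ''
   5  s[11:],s[15:]  1  'b'
   6  s[15:],s[8:]  2  'bc'
   7  s[8:],s[5:]  2  'bc'
   8  s[5:],s[16:]  0  ''
   9  s[16:],s[0:]  1  'c'
  10  s[0:],s[10:]  1  'c'
  11  s[10:],s[4:]  2  'cb'
  12  s[4:],s[9:]  1  'c'
  13  s[9:],s[6:]  1  'c'
  14  s[6:],s[2:]  0  ''
  15  s[2:],s[14:]  1  'd'
  16  s[14:],s[7:]  3  'dbc'

n(n+1)/2 = 17·18/2 = 153
Σ LCP = 0 + 1 + 1 + 2 + 0 + 1 + 2 + 2 + 0 + 1 + 1 + 2 + 1 + 1 + 0 + 1 + 3 = 19
distinct = 153 − 19 = 134

134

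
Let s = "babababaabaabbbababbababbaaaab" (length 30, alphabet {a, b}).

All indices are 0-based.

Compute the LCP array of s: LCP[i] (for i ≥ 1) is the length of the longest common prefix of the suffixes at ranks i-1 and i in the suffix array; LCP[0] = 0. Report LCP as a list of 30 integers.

rank | idx | suffix
   0 |  25 | aaaab
   1 |  26 | aaab
   2 |  27 | aab
   3 |   7 | aabaabbbababbababbaaaab
   4 |  10 | aabbbababbababbaaaab
   5 |  28 | ab
   6 |   5 | abaabaabbbababbababbaaaab
   7 |   8 | abaabbbababbababbaaaab
   8 |   3 | ababaabaabbbababbababbaaaab
   9 |   1 | abababaabaabbbababbababbaaaab
  10 |  20 | ababbaaaab
  11 |  15 | ababbababbaaaab
  12 |  22 | abbaaaab
  13 |  17 | abbababbaaaab
  14 |  11 | abbbababbababbaaaab
  15 |  29 | b
  16 |  24 | baaaab
  17 |   6 | baabaabbbababbababbaaaab
  18 |   9 | baabbbababbababbaaaab
  19 |   4 | babaabaabbbababbababbaaaab
  20 |   2 | bababaabaabbbababbababbaaaab
  21 |   0 | babababaabaabbbababbababbaaaab
  22 |  19 | bababbaaaab
  23 |  14 | bababbababbaaaab
  24 |  21 | babbaaaab
  25 |  16 | babbababbaaaab
  26 |  23 | bbaaaab
  27 |  18 | bbababbaaaab
  28 |  13 | bbababbababbaaaab
  29 |  12 | bbbababbababbaaaab

SA = [25, 26, 27, 7, 10, 28, 5, 8, 3, 1, 20, 15, 22, 17, 11, 29, 24, 6, 9, 4, 2, 0, 19, 14, 21, 16, 23, 18, 13, 12]
rank  pair      lcp
   1  s[25:],s[26:]  3  'aaa'
   2  s[26:],s[27:]  2  'aa'
   3  s[27:],s[7:]  3  'aab'
   4  s[7:],s[10:]  3  'aab'
   5  s[10:],s[28:]  1  'a'
   6  s[28:],s[5:]  2  'ab'
   7  s[5:],s[8:]  5  'abaab'
   8  s[8:],s[3:]  3  'aba'
   9  s[3:],s[1:]  5  'ababa'
  10  s[1:],s[20:]  4  'abab'
  11  s[20:],s[15:]  6  'ababba'
  12  s[15:],s[22:]  2  'ab'
  13  s[22:],s[17:]  4  'abba'
  14  s[17:],s[11:]  3  'abb'
  15  s[11:],s[29:]  0  ''
  16  s[29:],s[24:]  1  'b'
  17  s[24:],s[6:]  3  'baa'
  18  s[6:],s[9:]  4  'baab'
  19  s[9:],s[4:]  2  'ba'
  20  s[4:],s[2:]  4  'baba'
  21  s[2:],s[0:]  6  'bababa'
  22  s[0:],s[19:]  5  'babab'
  23  s[19:],s[14:]  7  'bababba'
  24  s[14:],s[21:]  3  'bab'
  25  s[21:],s[16:]  5  'babba'
  26  s[16:],s[23:]  1  'b'
  27  s[23:],s[18:]  3  'bba'
  28  s[18:],s[13:]  8  'bbababba'
  29  s[13:],s[12:]  2  'bb'

[0, 3, 2, 3, 3, 1, 2, 5, 3, 5, 4, 6, 2, 4, 3, 0, 1, 3, 4, 2, 4, 6, 5, 7, 3, 5, 1, 3, 8, 2]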